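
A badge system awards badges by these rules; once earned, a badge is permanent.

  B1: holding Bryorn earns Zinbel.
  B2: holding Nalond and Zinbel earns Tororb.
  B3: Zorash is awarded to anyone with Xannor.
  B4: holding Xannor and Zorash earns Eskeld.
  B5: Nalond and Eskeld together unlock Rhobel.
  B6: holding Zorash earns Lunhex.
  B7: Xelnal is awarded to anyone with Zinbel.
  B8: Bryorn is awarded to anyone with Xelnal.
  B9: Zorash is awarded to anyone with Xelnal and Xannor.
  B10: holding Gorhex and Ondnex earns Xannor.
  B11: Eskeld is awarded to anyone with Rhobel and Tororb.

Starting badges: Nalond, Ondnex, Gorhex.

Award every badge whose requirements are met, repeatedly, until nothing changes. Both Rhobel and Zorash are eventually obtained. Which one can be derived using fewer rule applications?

Zorash

Zorash: With Gorhex and Ondnex, Xannor is earned (B10). With Xannor, Zorash is earned (B3). [2 rule applications]
Rhobel: With Gorhex and Ondnex, Xannor is earned (B10). With Xannor, Zorash is earned (B3). With Xannor and Zorash, Eskeld is earned (B4). With Nalond and Eskeld, Rhobel is earned (B5). [4 rule applications]
Zorash needs fewer.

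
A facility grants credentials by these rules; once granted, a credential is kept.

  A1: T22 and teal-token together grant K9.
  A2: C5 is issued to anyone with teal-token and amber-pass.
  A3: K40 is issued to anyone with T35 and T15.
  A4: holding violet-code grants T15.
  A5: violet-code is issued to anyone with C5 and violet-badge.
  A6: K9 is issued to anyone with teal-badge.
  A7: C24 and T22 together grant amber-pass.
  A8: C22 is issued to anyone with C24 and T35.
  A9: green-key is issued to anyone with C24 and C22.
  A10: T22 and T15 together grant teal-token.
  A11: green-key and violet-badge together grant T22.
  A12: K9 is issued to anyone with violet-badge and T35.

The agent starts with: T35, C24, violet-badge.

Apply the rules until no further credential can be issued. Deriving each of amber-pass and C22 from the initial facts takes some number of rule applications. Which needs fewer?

C22

C22: Holding C24 and T35 grants C22 (A8). [1 rule application]
amber-pass: Holding C24 and T35 grants C22 (A8). Holding C24 and C22 grants green-key (A9). Holding green-key and violet-badge grants T22 (A11). Holding C24 and T22 grants amber-pass (A7). [4 rule applications]
C22 needs fewer.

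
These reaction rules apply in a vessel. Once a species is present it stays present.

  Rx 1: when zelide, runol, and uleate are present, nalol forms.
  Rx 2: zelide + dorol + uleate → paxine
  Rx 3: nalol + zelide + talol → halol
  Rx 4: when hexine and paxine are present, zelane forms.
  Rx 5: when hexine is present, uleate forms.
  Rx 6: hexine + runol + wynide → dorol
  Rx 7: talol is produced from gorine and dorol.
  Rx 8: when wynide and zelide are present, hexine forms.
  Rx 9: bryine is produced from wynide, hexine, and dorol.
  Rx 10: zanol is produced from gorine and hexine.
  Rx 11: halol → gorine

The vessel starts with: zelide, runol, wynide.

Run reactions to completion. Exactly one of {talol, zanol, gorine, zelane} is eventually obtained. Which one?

zelane

wynide and zelide present → hexine forms (Rx 8).
hexine, runol, and wynide present → dorol forms (Rx 6).
hexine present → uleate forms (Rx 5).
zelide, dorol, and uleate present → paxine forms (Rx 2).
hexine and paxine present → zelane forms (Rx 4).
zanol would need gorine and hexine (Rx 10), but gorine never forms. talol would need gorine and dorol (Rx 7), but gorine never forms. gorine would need halol (Rx 11), but halol never forms.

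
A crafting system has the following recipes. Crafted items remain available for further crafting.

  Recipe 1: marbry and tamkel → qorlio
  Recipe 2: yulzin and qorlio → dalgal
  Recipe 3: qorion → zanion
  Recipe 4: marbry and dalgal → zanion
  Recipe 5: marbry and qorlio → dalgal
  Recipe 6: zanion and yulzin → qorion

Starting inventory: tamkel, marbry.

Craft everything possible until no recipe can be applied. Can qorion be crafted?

No

qorion would need zanion and yulzin (Recipe 6), but yulzin is never obtained.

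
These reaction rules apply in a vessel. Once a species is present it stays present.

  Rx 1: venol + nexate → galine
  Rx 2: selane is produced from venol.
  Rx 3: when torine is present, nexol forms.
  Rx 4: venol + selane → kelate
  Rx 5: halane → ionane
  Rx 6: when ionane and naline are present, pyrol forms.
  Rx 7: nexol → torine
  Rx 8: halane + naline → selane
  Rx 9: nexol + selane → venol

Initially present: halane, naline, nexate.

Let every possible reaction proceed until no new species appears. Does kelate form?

kelate would need venol and selane (Rx 4), but venol never forms.

No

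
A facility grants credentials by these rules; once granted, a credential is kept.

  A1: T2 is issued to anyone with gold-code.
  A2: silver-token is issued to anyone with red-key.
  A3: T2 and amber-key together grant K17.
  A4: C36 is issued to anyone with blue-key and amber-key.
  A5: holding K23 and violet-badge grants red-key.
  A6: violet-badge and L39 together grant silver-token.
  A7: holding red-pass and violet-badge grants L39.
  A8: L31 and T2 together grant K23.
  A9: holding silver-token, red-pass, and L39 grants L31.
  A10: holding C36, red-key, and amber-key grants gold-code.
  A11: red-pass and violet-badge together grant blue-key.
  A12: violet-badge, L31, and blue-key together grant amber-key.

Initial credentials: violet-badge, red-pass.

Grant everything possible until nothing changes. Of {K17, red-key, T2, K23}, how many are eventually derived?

0

K17 would need T2 and amber-key (A3), but T2 is never granted.
red-key would need K23 and violet-badge (A5), but K23 is never granted.
T2 would need gold-code (A1), but gold-code is never granted.
K23 would need L31 and T2 (A8), but T2 is never granted.
None of the 4 are reached.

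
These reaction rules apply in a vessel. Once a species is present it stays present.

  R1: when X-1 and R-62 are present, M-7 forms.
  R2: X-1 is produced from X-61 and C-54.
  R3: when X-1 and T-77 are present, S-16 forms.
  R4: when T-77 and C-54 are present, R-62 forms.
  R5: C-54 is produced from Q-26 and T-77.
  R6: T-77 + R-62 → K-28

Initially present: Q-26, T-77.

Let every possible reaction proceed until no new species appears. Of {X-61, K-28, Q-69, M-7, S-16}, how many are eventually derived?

Q-26 and T-77 present → C-54 forms (R5).
T-77 and C-54 present → R-62 forms (R4).
T-77 and R-62 present → K-28 forms (R6).
No rule produces X-61, and it is not given.
K-28: reached.
No rule produces Q-69, and it is not given.
M-7 would need X-1 and R-62 (R1), but X-1 never forms.
S-16 would need X-1 and T-77 (R3), but X-1 never forms.
Reached: K-28 — 1 of the 5.

1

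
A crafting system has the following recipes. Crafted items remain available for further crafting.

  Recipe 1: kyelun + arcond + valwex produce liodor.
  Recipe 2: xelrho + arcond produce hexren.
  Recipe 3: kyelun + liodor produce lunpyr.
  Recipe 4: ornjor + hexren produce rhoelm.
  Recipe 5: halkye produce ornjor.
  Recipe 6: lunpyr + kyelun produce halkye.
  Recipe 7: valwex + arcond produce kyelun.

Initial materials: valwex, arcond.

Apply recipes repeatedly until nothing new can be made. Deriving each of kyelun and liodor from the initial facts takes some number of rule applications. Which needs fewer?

kyelun

kyelun: valwex + arcond → kyelun (Recipe 7). [1 rule application]
liodor: Using Recipe 7, valwex and arcond make kyelun. Using Recipe 1, kyelun, arcond, and valwex make liodor. [2 rule applications]
kyelun needs fewer.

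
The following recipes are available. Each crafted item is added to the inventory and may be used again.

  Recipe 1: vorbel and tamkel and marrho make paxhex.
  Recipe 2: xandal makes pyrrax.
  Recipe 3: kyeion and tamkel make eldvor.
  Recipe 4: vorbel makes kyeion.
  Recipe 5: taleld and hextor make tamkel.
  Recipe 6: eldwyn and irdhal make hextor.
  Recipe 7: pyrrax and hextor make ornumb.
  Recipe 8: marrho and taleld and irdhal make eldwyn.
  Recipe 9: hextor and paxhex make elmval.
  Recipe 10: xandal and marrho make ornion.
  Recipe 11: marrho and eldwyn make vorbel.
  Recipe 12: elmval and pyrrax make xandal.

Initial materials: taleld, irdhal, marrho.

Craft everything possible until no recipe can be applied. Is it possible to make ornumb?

No

ornumb would need pyrrax and hextor (Recipe 7), but pyrrax is never obtained.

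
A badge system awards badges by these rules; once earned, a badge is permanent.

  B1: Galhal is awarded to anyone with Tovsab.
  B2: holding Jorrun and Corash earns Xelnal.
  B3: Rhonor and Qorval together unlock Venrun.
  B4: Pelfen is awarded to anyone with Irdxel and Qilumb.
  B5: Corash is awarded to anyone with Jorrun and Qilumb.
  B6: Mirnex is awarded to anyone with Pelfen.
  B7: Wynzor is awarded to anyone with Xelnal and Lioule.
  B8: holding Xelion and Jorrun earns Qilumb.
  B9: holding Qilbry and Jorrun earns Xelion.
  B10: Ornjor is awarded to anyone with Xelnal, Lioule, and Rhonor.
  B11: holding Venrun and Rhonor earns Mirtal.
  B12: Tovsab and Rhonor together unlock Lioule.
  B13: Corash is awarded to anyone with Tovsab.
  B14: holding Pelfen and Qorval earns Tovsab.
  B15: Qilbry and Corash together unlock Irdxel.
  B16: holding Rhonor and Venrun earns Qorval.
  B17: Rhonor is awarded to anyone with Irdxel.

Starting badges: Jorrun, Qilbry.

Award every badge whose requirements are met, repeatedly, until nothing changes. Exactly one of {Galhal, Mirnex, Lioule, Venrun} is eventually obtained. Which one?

Mirnex

With Qilbry and Jorrun, Xelion is earned (B9).
With Xelion and Jorrun, Qilumb is earned (B8).
With Jorrun and Qilumb, Corash is earned (B5).
With Qilbry and Corash, Irdxel is earned (B15).
With Irdxel and Qilumb, Pelfen is earned (B4).
With Pelfen, Mirnex is earned (B6).
Lioule would need Tovsab and Rhonor (B12), but Tovsab is never earned. Venrun would need Rhonor and Qorval (B3), but Qorval is never earned. Galhal would need Tovsab (B1), but Tovsab is never earned.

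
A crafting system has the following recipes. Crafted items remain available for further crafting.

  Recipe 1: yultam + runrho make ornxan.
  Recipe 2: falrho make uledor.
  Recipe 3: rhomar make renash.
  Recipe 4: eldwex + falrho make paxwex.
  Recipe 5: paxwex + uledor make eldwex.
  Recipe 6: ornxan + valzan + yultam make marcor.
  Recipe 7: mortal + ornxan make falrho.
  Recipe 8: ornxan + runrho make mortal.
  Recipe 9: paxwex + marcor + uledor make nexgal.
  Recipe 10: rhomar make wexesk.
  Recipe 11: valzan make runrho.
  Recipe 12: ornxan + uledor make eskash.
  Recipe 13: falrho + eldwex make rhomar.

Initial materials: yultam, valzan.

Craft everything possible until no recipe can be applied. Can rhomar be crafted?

No

rhomar would need falrho and eldwex (Recipe 13), but eldwex is never obtained.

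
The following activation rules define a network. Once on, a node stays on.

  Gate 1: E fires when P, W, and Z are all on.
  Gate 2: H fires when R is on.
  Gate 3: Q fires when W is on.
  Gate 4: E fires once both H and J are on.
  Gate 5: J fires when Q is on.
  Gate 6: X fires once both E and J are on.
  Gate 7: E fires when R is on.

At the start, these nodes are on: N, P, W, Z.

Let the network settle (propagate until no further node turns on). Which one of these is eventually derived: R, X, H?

P, W, and Z are on, so E fires (Gate 1).
Gate 3: W on → Q on.
Q is on, so J fires (Gate 5).
E and J are on, so X fires (Gate 6).
H would need R (Gate 2), but R never turns on. No rule produces R, and it is not given.

X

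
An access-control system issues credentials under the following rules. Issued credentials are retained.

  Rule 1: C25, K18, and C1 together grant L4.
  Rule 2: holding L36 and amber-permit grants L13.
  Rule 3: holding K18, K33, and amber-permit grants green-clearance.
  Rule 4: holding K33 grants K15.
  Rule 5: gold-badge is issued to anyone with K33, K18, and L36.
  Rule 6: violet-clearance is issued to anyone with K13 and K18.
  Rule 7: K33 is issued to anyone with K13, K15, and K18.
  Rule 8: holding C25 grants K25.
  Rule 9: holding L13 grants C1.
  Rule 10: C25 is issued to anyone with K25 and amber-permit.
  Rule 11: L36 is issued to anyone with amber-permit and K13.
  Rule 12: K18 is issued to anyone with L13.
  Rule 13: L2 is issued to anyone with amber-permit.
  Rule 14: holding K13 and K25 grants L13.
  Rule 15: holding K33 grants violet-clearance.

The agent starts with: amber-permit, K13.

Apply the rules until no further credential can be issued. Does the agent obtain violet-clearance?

Holding amber-permit and K13 grants L36 (Rule 11).
Holding L36 and amber-permit grants L13 (Rule 2).
Holding L13 grants K18 (Rule 12).
Holding K13 and K18 grants violet-clearance (Rule 6).

Yes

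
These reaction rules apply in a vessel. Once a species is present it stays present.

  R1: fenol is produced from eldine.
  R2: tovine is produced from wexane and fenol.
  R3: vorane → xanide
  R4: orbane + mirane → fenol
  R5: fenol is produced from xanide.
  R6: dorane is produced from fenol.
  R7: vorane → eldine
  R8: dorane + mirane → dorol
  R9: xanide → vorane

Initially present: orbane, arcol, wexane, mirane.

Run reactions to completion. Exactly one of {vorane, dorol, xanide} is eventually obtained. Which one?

orbane and mirane present → fenol forms (R4).
fenol present → dorane forms (R6).
dorane and mirane present → dorol forms (R8).
vorane would need xanide (R9), but xanide never forms. xanide would need vorane (R3), but vorane never forms.

dorol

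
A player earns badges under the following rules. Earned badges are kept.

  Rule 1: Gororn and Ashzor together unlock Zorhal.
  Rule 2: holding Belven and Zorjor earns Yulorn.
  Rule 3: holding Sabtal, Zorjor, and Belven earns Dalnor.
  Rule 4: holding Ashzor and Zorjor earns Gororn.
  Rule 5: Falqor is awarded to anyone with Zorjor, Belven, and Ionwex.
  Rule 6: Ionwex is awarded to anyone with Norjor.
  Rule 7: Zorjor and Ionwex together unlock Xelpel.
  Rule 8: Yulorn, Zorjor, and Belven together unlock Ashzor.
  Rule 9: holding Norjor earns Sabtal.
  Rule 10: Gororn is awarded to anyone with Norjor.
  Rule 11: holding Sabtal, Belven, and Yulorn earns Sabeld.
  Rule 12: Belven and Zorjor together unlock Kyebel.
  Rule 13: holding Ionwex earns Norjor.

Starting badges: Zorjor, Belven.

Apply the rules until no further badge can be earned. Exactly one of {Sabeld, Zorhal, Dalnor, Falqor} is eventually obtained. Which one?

Zorhal

With Belven and Zorjor, Yulorn is earned (Rule 2).
With Yulorn, Zorjor, and Belven, Ashzor is earned (Rule 8).
With Ashzor and Zorjor, Gororn is earned (Rule 4).
With Gororn and Ashzor, Zorhal is earned (Rule 1).
Dalnor would need Sabtal, Zorjor, and Belven (Rule 3), but Sabtal is never earned. Falqor would need Zorjor, Belven, and Ionwex (Rule 5), but Ionwex is never earned. Sabeld would need Sabtal, Belven, and Yulorn (Rule 11), but Sabtal is never earned.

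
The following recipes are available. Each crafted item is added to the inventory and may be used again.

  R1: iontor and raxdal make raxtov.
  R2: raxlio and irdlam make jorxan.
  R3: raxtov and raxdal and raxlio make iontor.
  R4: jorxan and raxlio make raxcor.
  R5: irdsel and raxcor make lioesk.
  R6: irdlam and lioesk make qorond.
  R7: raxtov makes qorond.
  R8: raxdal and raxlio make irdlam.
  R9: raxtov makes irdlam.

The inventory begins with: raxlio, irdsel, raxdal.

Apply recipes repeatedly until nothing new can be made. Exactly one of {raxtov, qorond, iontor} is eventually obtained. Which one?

qorond

Using R8, raxdal and raxlio make irdlam.
raxlio and irdlam → jorxan (R2).
jorxan and raxlio → raxcor (R4).
Using R5, irdsel and raxcor make lioesk.
irdlam and lioesk → qorond (R6).
iontor would need raxtov, raxdal, and raxlio (R3), but raxtov is never obtained. raxtov would need iontor and raxdal (R1), but iontor is never obtained.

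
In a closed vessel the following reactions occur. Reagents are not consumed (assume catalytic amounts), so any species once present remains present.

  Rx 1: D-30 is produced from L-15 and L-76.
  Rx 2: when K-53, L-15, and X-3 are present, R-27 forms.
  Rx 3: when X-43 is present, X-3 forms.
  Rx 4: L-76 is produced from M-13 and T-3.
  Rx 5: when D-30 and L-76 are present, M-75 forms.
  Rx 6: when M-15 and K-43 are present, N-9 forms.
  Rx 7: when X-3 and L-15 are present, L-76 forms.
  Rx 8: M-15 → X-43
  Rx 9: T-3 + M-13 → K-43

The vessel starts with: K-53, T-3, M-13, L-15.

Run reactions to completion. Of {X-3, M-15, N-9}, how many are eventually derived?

0

X-3 would need X-43 (Rx 3), but X-43 never forms.
No rule produces M-15, and it is not given.
N-9 would need M-15 and K-43 (Rx 6), but M-15 never forms.
None of the 3 are reached.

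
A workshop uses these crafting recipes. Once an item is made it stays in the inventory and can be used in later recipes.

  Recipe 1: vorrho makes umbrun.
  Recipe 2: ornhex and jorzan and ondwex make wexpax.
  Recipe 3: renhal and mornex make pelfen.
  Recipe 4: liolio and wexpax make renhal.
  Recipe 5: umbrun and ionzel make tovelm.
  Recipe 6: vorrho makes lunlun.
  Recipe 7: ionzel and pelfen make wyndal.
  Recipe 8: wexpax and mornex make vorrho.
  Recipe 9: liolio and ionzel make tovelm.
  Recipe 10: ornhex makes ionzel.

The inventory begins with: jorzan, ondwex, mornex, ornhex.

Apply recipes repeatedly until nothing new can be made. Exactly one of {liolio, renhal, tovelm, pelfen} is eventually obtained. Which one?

Using Recipe 2, ornhex, jorzan, and ondwex make wexpax.
Using Recipe 10, ornhex makes ionzel.
wexpax and mornex → vorrho (Recipe 8).
vorrho → umbrun (Recipe 1).
umbrun and ionzel → tovelm (Recipe 5).
No rule produces liolio, and it is not given. renhal would need liolio and wexpax (Recipe 4), but liolio is never obtained. pelfen would need renhal and mornex (Recipe 3), but renhal is never obtained.

tovelm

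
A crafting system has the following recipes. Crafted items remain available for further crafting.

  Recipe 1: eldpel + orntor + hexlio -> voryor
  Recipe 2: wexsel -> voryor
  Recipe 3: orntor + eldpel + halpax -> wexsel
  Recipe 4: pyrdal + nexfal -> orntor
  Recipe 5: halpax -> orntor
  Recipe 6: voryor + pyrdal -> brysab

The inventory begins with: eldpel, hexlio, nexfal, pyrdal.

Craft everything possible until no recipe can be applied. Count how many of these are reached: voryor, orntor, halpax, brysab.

3

Using Recipe 4, pyrdal and nexfal make orntor.
eldpel + orntor + hexlio -> voryor (Recipe 1).
Using Recipe 6, voryor and pyrdal make brysab.
voryor: reached.
orntor: reached.
No rule produces halpax, and it is not given.
brysab: reached.
Reached: voryor, orntor, and brysab — 3 of the 4.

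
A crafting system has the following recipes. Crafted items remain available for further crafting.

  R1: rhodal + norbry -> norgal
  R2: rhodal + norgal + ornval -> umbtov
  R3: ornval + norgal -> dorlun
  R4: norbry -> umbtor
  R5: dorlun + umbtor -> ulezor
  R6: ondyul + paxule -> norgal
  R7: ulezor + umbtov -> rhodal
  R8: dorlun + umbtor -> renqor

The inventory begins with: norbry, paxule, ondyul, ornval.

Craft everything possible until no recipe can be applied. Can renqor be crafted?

ondyul + paxule -> norgal (R6).
Using R4, norbry makes umbtor.
Using R3, ornval and norgal make dorlun.
dorlun + umbtor -> renqor (R8).

Yes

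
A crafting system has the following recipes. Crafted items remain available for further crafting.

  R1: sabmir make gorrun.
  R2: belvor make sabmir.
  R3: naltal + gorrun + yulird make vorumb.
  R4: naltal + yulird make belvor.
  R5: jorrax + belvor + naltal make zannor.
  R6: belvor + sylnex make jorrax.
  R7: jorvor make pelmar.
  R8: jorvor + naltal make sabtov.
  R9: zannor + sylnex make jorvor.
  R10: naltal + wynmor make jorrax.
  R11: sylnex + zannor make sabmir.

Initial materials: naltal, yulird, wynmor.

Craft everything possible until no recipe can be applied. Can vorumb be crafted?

Using R4, naltal and yulird make belvor.
Using R2, belvor makes sabmir.
sabmir → gorrun (R1).
Using R3, naltal, gorrun, and yulird make vorumb.

Yes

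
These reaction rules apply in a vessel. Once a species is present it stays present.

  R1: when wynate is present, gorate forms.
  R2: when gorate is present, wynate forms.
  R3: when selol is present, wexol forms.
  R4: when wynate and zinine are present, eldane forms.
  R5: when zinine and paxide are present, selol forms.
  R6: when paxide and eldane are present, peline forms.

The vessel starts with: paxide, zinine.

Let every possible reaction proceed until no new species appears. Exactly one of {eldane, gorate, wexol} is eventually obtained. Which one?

wexol

zinine and paxide present → selol forms (R5).
selol present → wexol forms (R3).
eldane would need wynate and zinine (R4), but wynate never forms. gorate would need wynate (R1), but wynate never forms.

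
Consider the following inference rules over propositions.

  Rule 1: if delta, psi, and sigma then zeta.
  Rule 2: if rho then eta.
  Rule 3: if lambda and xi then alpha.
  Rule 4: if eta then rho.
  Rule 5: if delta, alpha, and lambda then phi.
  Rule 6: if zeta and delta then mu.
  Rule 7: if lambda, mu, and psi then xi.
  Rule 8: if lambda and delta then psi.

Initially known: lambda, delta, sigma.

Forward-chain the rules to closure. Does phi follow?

Yes

lambda and delta hold, so psi follows (Rule 8).
From delta, psi, and sigma, Rule 1 gives zeta.
zeta and delta hold, so mu follows (Rule 6).
lambda, mu, and psi hold, so xi follows (Rule 7).
lambda and xi hold, so alpha follows (Rule 3).
delta, alpha, and lambda hold, so phi follows (Rule 5).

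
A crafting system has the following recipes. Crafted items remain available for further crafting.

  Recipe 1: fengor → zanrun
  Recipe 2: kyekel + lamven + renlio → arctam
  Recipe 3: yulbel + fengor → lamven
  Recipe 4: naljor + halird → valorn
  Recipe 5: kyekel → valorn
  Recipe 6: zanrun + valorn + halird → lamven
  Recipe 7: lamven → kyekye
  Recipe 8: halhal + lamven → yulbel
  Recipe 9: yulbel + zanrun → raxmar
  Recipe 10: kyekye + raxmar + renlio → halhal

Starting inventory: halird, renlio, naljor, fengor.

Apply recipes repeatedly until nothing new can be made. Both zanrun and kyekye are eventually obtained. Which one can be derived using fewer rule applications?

zanrun: Using Recipe 1, fengor makes zanrun. [1 rule application]
kyekye: Using Recipe 1, fengor makes zanrun. Using Recipe 4, naljor and halird make valorn. Using Recipe 6, zanrun, valorn, and halird make lamven. Using Recipe 7, lamven makes kyekye. [4 rule applications]
zanrun needs fewer.

zanrun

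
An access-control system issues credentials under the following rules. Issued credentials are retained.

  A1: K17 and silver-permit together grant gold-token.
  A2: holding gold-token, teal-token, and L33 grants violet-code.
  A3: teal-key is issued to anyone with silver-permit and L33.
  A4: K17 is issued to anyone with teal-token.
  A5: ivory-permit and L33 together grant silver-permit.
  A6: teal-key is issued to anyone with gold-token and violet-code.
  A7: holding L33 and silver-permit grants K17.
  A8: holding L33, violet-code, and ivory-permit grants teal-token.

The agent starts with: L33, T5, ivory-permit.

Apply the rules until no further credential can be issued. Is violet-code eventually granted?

No

violet-code would need gold-token, teal-token, and L33 (A2), but teal-token is never granted.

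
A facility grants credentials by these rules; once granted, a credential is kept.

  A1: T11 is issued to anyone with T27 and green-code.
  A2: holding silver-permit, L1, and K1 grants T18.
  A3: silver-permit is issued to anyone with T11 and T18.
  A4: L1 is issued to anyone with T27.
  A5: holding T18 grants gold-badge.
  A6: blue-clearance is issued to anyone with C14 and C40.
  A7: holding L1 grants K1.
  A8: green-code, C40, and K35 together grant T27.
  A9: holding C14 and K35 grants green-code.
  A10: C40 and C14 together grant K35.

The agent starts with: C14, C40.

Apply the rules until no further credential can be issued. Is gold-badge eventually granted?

No

gold-badge would need T18 (A5), but T18 is never granted.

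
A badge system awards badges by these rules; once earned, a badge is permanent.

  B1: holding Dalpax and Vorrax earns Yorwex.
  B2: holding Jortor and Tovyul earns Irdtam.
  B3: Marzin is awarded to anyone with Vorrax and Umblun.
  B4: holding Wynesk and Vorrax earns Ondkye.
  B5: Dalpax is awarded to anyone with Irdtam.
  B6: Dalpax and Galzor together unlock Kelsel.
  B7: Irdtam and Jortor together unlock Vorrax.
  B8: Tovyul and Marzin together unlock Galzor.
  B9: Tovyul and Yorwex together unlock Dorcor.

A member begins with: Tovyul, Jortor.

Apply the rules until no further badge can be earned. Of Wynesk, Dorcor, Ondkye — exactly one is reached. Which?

Dorcor

With Jortor and Tovyul, Irdtam is earned (B2).
With Irdtam and Jortor, Vorrax is earned (B7).
With Irdtam, Dalpax is earned (B5).
With Dalpax and Vorrax, Yorwex is earned (B1).
With Tovyul and Yorwex, Dorcor is earned (B9).
Ondkye would need Wynesk and Vorrax (B4), but Wynesk is never earned. No rule produces Wynesk, and it is not given.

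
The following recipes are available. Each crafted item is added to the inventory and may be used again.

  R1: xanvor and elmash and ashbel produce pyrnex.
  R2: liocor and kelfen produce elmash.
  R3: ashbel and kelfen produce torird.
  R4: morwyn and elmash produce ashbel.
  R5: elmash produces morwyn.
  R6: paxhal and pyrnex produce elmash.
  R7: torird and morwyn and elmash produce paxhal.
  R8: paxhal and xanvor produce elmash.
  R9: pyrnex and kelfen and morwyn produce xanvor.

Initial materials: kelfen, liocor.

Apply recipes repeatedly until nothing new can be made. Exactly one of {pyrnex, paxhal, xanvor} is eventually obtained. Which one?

liocor and kelfen → elmash (R2).
elmash → morwyn (R5).
morwyn and elmash → ashbel (R4).
ashbel and kelfen → torird (R3).
torird and morwyn and elmash → paxhal (R7).
pyrnex would need xanvor, elmash, and ashbel (R1), but xanvor is never obtained. xanvor would need pyrnex, kelfen, and morwyn (R9), but pyrnex is never obtained.

paxhal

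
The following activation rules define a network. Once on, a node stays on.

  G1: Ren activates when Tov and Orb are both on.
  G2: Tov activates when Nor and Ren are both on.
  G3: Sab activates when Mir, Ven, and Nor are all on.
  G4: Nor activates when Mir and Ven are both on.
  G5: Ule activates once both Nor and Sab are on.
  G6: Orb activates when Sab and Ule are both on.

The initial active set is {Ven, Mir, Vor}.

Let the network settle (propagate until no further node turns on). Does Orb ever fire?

Mir and Ven are on, so Nor activates (G4).
G3: Mir, Ven, and Nor on → Sab on.
Nor and Sab are on, so Ule activates (G5).
G6: Sab and Ule on → Orb on.

Yes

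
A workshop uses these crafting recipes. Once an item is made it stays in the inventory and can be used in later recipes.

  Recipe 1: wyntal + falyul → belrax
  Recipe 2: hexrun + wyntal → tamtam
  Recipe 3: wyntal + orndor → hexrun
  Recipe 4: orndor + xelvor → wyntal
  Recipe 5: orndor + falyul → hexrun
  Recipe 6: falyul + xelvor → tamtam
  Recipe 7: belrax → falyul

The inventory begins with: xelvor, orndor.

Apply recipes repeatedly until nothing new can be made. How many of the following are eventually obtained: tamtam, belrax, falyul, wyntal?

orndor + xelvor → wyntal (Recipe 4).
Using Recipe 3, wyntal and orndor make hexrun.
hexrun + wyntal → tamtam (Recipe 2).
tamtam: reached.
belrax would need wyntal and falyul (Recipe 1), but falyul is never obtained.
falyul would need belrax (Recipe 7), but belrax is never obtained.
wyntal: reached.
Reached: tamtam and wyntal — 2 of the 4.

2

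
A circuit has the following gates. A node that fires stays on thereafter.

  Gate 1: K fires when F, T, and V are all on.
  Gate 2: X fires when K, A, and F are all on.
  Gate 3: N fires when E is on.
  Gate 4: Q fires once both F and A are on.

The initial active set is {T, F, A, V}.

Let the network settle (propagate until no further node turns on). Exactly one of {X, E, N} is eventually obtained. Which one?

F, T, and V are on, so K fires (Gate 1).
K, A, and F are on, so X fires (Gate 2).
N would need E (Gate 3), but E never turns on. No rule produces E, and it is not given.

X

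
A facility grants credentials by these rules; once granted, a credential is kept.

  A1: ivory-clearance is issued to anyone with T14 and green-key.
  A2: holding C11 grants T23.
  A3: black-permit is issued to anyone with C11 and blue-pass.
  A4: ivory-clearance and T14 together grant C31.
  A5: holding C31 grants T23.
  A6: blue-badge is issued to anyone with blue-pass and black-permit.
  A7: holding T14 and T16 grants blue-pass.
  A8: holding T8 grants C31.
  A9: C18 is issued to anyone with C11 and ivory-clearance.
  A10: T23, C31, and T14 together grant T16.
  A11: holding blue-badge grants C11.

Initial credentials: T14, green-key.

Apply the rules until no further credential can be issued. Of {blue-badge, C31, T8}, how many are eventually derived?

Holding T14 and green-key grants ivory-clearance (A1).
Holding ivory-clearance and T14 grants C31 (A4).
blue-badge would need blue-pass and black-permit (A6), but black-permit is never granted.
C31: reached.
No rule produces T8, and it is not given.
Reached: C31 — 1 of the 3.

1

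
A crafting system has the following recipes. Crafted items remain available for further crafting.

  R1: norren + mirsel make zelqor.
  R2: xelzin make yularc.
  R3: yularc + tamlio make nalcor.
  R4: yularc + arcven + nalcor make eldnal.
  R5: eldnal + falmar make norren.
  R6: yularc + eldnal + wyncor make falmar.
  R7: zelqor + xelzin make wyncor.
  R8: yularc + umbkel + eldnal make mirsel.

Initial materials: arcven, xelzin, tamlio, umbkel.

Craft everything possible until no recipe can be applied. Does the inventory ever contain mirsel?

xelzin → yularc (R2).
Using R3, yularc and tamlio make nalcor.
Using R4, yularc, arcven, and nalcor make eldnal.
yularc + umbkel + eldnal → mirsel (R8).

Yes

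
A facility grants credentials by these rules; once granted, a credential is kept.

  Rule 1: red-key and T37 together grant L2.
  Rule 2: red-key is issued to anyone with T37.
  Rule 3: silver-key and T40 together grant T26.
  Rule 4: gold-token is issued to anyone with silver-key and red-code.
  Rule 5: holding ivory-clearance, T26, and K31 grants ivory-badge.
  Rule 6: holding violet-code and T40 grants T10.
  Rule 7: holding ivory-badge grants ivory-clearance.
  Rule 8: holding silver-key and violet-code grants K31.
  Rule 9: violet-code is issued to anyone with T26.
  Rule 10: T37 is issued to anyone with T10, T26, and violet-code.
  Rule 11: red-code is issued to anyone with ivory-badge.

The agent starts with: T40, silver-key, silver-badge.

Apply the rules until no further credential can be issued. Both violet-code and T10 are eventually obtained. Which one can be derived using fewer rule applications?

violet-code

violet-code: Holding silver-key and T40 grants T26 (Rule 3). Holding T26 grants violet-code (Rule 9). [2 rule applications]
T10: Holding silver-key and T40 grants T26 (Rule 3). Holding T26 grants violet-code (Rule 9). Holding violet-code and T40 grants T10 (Rule 6). [3 rule applications]
violet-code needs fewer.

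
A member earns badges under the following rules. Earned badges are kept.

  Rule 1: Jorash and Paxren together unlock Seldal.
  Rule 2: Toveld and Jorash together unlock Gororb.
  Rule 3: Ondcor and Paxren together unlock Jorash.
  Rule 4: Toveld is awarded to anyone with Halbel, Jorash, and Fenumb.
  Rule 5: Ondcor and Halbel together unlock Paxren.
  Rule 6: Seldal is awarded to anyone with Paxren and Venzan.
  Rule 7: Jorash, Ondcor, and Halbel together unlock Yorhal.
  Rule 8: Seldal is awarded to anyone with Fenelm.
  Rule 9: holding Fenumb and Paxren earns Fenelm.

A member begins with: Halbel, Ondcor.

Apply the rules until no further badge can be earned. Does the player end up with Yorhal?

With Ondcor and Halbel, Paxren is earned (Rule 5).
With Ondcor and Paxren, Jorash is earned (Rule 3).
With Jorash, Ondcor, and Halbel, Yorhal is earned (Rule 7).

Yes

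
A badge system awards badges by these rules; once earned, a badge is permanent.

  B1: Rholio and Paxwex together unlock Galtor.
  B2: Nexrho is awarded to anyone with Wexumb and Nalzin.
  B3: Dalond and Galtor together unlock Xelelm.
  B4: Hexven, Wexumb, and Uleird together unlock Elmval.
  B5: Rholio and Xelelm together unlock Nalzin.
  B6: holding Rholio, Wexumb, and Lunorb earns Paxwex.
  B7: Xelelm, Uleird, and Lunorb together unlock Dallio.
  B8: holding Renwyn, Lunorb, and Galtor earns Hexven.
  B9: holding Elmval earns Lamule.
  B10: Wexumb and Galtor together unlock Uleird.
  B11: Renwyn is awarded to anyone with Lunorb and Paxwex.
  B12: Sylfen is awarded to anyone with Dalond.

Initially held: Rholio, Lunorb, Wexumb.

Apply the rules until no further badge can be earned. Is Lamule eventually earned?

Yes

With Rholio, Wexumb, and Lunorb, Paxwex is earned (B6).
With Rholio and Paxwex, Galtor is earned (B1).
With Lunorb and Paxwex, Renwyn is earned (B11).
With Wexumb and Galtor, Uleird is earned (B10).
With Renwyn, Lunorb, and Galtor, Hexven is earned (B8).
With Hexven, Wexumb, and Uleird, Elmval is earned (B4).
With Elmval, Lamule is earned (B9).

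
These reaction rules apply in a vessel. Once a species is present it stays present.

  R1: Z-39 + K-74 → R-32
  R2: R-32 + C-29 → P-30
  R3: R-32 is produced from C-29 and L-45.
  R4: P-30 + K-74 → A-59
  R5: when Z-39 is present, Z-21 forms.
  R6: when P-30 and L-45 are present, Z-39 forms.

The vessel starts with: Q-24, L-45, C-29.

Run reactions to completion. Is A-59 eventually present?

No

A-59 would need P-30 and K-74 (R4), but K-74 never forms.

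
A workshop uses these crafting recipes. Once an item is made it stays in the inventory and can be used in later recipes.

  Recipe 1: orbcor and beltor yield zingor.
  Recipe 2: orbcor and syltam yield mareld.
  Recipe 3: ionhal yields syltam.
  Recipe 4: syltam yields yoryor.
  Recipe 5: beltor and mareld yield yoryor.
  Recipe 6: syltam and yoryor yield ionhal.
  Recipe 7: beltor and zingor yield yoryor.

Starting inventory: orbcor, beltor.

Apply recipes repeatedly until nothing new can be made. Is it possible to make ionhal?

ionhal would need syltam and yoryor (Recipe 6), but syltam is never obtained.

No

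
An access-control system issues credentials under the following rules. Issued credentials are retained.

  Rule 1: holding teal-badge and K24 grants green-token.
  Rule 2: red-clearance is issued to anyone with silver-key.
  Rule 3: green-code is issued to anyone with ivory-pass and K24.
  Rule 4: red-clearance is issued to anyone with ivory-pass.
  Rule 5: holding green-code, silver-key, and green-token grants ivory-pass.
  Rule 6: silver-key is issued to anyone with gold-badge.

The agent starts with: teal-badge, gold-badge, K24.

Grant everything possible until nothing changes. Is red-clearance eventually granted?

Yes

Holding gold-badge grants silver-key (Rule 6).
Holding silver-key grants red-clearance (Rule 2).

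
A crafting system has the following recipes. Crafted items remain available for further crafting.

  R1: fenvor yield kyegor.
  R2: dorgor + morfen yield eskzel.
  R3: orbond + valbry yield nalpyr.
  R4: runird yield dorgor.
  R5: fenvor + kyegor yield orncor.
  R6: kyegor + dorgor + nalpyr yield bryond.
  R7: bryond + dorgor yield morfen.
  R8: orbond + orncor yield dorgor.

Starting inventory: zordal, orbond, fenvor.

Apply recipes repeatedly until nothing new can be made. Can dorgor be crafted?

fenvor → kyegor (R1).
fenvor + kyegor → orncor (R5).
Using R8, orbond and orncor make dorgor.

Yes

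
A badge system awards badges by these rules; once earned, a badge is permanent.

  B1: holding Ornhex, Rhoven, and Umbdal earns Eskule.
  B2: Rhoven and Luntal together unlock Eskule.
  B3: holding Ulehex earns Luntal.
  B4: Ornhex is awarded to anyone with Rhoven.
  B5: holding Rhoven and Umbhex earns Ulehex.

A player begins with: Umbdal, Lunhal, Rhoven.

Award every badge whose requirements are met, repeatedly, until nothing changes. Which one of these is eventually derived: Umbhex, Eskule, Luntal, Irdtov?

Eskule

With Rhoven, Ornhex is earned (B4).
With Ornhex, Rhoven, and Umbdal, Eskule is earned (B1).
No rule produces Irdtov, and it is not given. No rule produces Umbhex, and it is not given. Luntal would need Ulehex (B3), but Ulehex is never earned.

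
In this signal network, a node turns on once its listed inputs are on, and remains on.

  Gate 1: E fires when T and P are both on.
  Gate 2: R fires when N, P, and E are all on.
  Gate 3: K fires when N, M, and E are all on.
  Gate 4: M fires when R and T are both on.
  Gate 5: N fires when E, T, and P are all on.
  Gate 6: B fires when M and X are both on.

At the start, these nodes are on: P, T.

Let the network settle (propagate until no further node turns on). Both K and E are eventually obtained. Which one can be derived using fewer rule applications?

E: T and P are on, so E fires (Gate 1). [1 rule application]
K: T and P are on, so E fires (Gate 1). E, T, and P are on, so N fires (Gate 5). N, P, and E are on, so R fires (Gate 2). Gate 4: R and T on → M on. Gate 3: N, M, and E on → K on. [5 rule applications]
E needs fewer.

E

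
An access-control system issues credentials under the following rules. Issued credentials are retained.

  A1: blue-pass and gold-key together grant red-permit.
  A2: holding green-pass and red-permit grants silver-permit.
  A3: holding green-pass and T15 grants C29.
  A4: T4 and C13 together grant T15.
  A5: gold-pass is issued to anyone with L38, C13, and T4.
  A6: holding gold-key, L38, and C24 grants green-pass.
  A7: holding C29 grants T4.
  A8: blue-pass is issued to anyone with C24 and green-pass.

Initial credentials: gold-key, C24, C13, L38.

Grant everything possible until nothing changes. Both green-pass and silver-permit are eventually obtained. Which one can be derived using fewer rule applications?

green-pass: Holding gold-key, L38, and C24 grants green-pass (A6). [1 rule application]
silver-permit: Holding gold-key, L38, and C24 grants green-pass (A6). Holding C24 and green-pass grants blue-pass (A8). Holding blue-pass and gold-key grants red-permit (A1). Holding green-pass and red-permit grants silver-permit (A2). [4 rule applications]
green-pass needs fewer.

green-pass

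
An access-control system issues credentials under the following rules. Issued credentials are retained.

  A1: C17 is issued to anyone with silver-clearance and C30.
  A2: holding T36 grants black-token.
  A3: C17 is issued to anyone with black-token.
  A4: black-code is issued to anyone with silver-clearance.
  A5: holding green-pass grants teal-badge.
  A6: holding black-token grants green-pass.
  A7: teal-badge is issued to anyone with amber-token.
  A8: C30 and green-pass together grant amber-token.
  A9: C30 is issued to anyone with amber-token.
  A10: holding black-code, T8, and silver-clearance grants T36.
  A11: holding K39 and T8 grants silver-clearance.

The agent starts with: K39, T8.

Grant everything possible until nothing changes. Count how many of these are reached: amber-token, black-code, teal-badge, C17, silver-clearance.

4

Holding K39 and T8 grants silver-clearance (A11).
Holding silver-clearance grants black-code (A4).
Holding black-code, T8, and silver-clearance grants T36 (A10).
Holding T36 grants black-token (A2).
Holding black-token grants C17 (A3).
Holding black-token grants green-pass (A6).
Holding green-pass grants teal-badge (A5).
amber-token would need C30 and green-pass (A8), but C30 is never granted.
black-code: reached.
teal-badge: reached.
C17: reached.
silver-clearance: reached.
Reached: black-code, teal-badge, C17, and silver-clearance — 4 of the 5.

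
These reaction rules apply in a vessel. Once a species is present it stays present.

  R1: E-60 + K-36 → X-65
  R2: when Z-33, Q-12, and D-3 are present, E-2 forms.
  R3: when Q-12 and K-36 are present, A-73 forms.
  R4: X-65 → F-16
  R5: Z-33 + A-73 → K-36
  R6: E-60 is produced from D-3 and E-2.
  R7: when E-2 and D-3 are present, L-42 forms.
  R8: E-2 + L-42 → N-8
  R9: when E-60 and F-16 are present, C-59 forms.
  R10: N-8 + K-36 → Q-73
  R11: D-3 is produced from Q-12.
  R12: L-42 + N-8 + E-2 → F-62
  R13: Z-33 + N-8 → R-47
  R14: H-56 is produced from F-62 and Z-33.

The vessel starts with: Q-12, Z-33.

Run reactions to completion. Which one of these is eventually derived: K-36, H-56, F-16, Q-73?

H-56

Q-12 present → D-3 forms (R11).
Z-33, Q-12, and D-3 present → E-2 forms (R2).
E-2 and D-3 present → L-42 forms (R7).
E-2 and L-42 present → N-8 forms (R8).
L-42, N-8, and E-2 present → F-62 forms (R12).
F-62 and Z-33 present → H-56 forms (R14).
K-36 would need Z-33 and A-73 (R5), but A-73 never forms. Q-73 would need N-8 and K-36 (R10), but K-36 never forms. F-16 would need X-65 (R4), but X-65 never forms.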